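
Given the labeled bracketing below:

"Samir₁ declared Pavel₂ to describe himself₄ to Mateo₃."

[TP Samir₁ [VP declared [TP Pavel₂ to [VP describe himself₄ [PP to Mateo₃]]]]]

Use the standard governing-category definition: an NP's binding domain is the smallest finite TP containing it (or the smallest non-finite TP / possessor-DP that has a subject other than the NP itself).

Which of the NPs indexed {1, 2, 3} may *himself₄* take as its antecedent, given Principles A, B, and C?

{2}

*himself* is an anaphor, so Principle A applies: it must be bound in its binding domain.
Binding domain of *himself₄*: the embedded TP, whose subject is Pavel₂.
*Samir₁* c-commands the anaphor but is outside its binding domain → cannot satisfy Principle A.
*Pavel₂* c-commands the anaphor within its binding domain → licit binder.
*Mateo₃* does not c-command the anaphor → cannot bind it.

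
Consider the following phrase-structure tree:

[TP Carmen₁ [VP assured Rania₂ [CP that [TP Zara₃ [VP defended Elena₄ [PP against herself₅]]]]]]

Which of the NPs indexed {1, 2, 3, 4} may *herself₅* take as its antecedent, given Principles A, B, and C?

{3, 4}

*herself* is an anaphor, so Principle A applies: it must be bound in its binding domain.
Binding domain of *herself₅*: the embedded TP, whose subject is Zara₃.
*Carmen₁* c-commands the anaphor but is outside its binding domain → cannot satisfy Principle A.
*Rania₂* c-commands the anaphor but is outside its binding domain → cannot satisfy Principle A.
*Zara₃* c-commands the anaphor within its binding domain → licit binder.
*Elena₄* c-commands the anaphor within its binding domain → licit binder.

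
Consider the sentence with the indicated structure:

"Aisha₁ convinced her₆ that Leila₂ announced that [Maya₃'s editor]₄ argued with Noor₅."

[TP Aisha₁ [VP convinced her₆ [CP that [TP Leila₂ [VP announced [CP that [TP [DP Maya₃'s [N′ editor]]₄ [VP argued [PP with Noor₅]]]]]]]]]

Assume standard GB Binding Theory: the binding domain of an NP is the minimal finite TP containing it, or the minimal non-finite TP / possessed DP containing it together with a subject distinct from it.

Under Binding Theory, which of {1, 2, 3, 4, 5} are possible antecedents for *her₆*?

*her* is a pronoun, so Principle B applies: it must be free in its binding domain.
Binding domain of *her₆*: the matrix TP, whose subject is Aisha₁.
*Aisha₁* c-commands the pronoun within its binding domain → coindexation would violate Principle B.
*Leila₂*: the pronoun c-commands this R-expression → coindexation would violate Principle C on *Leila₂*.
*Maya₃*: the pronoun c-commands this R-expression → coindexation would violate Principle C on *Maya₃*.
*[Maya₃'s editor]₄*: the pronoun c-commands this R-expression → coindexation would violate Principle C on *[Maya₃'s editor]₄*.
*Noor₅*: the pronoun c-commands this R-expression → coindexation would violate Principle C on *Noor₅*.

none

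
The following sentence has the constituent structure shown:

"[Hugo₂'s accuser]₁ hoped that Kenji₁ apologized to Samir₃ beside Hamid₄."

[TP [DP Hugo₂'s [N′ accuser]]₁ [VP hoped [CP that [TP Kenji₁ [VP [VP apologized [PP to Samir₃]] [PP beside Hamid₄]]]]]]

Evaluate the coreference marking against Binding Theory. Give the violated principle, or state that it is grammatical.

Principle C

The two coindexed NPs are *[Hugo₂'s accuser]₁* and *Kenji₁*.
*Kenji₁* is an R-expression. Principle C requires it to be free everywhere.
*[Hugo₂'s accuser]₁* c-commands it and carries the same index.
The R-expression is bound → Principle C violation.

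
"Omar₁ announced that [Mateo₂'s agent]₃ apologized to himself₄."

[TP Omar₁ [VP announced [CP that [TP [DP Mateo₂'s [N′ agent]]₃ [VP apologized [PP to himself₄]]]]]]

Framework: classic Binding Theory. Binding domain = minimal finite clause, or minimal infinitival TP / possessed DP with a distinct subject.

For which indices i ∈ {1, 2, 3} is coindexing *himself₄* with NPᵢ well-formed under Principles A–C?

{3}

*himself* is an anaphor, so Principle A applies: it must be bound in its binding domain.
Binding domain of *himself₄*: the embedded TP, whose subject is [Mateo₂'s agent]₃.
*Omar₁* c-commands the anaphor but is outside its binding domain → cannot satisfy Principle A.
*Mateo₂* does not c-command the anaphor → cannot bind it.
*[Mateo₂'s agent]₃* c-commands the anaphor within its binding domain → licit binder.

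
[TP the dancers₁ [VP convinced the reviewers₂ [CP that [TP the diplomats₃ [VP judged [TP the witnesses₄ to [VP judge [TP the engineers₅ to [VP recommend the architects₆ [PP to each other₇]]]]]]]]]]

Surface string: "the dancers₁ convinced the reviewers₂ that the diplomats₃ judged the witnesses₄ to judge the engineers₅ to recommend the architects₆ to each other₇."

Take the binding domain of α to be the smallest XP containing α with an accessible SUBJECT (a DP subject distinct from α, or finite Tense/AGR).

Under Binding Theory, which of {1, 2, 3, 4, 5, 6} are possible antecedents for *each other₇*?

{5, 6}

*each other* is an anaphor, so Principle A applies: it must be bound in its binding domain.
Binding domain of *each other₇*: the embedded TP, whose subject is the engineers₅.
*the dancers₁* c-commands the anaphor but is outside its binding domain → cannot satisfy Principle A.
*the reviewers₂* c-commands the anaphor but is outside its binding domain → cannot satisfy Principle A.
*the diplomats₃* c-commands the anaphor but is outside its binding domain → cannot satisfy Principle A.
*the witnesses₄* c-commands the anaphor but is outside its binding domain → cannot satisfy Principle A.
*the engineers₅* c-commands the anaphor within its binding domain → licit binder.
*the architects₆* c-commands the anaphor within its binding domain → licit binder.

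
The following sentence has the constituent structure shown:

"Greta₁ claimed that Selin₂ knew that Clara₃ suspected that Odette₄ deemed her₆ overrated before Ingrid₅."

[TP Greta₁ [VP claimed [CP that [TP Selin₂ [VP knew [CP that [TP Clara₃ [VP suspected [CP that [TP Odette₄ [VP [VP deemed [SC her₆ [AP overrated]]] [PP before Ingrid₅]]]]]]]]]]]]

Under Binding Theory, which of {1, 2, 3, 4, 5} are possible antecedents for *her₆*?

{1, 2, 3, 5}

*her* is a pronoun, so Principle B applies: it must be free in its binding domain.
Binding domain of *her₆*: the embedded TP, whose subject is Odette₄.
*Greta₁* c-commands the pronoun but from outside its binding domain, and is not c-commanded by it → coindexation permitted.
*Selin₂* c-commands the pronoun but from outside its binding domain, and is not c-commanded by it → coindexation permitted.
*Clara₃* c-commands the pronoun but from outside its binding domain, and is not c-commanded by it → coindexation permitted.
*Odette₄* c-commands the pronoun within its binding domain → coindexation would violate Principle B.
*Ingrid₅* and the pronoun do not c-command one another → neither Principle B nor Principle C is at stake; coindexation permitted.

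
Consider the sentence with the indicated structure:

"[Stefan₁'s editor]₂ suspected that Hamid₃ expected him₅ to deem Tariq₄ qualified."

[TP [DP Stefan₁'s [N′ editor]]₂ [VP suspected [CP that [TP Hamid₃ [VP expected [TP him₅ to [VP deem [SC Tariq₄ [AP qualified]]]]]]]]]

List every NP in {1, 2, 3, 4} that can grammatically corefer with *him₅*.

*him* is a pronoun, so Principle B applies: it must be free in its binding domain.
Binding domain of *him₅*: the embedded TP, whose subject is Hamid₃.
*Stefan₁* and the pronoun do not c-command one another → neither Principle B nor Principle C is at stake; coindexation permitted.
*[Stefan₁'s editor]₂* c-commands the pronoun but from outside its binding domain, and is not c-commanded by it → coindexation permitted.
*Hamid₃* c-commands the pronoun within its binding domain → coindexation would violate Principle B.
*Tariq₄*: the pronoun c-commands this R-expression → coindexation would violate Principle C on *Tariq₄*.

{1, 2}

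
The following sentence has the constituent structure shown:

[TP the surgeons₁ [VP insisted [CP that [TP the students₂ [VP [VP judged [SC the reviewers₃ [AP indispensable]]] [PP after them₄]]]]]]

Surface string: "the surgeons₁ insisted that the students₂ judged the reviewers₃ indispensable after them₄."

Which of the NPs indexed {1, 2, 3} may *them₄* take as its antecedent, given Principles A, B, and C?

{1, 3}

*them* is a pronoun, so Principle B applies: it must be free in its binding domain.
Binding domain of *them₄*: the embedded TP, whose subject is the students₂.
*the surgeons₁* c-commands the pronoun but from outside its binding domain, and is not c-commanded by it → coindexation permitted.
*the students₂* c-commands the pronoun within its binding domain → coindexation would violate Principle B.
*the reviewers₃* and the pronoun do not c-command one another → neither Principle B nor Principle C is at stake; coindexation permitted.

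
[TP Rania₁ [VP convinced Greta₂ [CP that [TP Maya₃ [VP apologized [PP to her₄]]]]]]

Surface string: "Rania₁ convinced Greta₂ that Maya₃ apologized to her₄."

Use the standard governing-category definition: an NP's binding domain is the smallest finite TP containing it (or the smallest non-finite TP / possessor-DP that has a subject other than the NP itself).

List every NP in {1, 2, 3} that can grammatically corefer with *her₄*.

*her* is a pronoun, so Principle B applies: it must be free in its binding domain.
Binding domain of *her₄*: the embedded TP, whose subject is Maya₃.
*Rania₁* c-commands the pronoun but from outside its binding domain, and is not c-commanded by it → coindexation permitted.
*Greta₂* c-commands the pronoun but from outside its binding domain, and is not c-commanded by it → coindexation permitted.
*Maya₃* c-commands the pronoun within its binding domain → coindexation would violate Principle B.

{1, 2}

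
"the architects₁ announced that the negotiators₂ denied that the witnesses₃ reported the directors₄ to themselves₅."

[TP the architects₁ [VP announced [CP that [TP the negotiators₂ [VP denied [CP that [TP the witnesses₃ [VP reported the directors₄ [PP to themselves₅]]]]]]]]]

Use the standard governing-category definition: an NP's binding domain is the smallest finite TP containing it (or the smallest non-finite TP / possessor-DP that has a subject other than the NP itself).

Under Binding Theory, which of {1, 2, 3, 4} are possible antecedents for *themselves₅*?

{3, 4}

*themselves* is an anaphor, so Principle A applies: it must be bound in its binding domain.
Binding domain of *themselves₅*: the embedded TP, whose subject is the witnesses₃.
*the architects₁* c-commands the anaphor but is outside its binding domain → cannot satisfy Principle A.
*the negotiators₂* c-commands the anaphor but is outside its binding domain → cannot satisfy Principle A.
*the witnesses₃* c-commands the anaphor within its binding domain → licit binder.
*the directors₄* c-commands the anaphor within its binding domain → licit binder.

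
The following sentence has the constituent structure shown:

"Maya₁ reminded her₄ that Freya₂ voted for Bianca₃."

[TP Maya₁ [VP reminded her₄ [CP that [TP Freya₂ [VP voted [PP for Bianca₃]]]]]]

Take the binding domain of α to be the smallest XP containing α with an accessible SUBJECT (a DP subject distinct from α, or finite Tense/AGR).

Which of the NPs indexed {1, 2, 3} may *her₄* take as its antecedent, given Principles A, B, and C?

*her* is a pronoun, so Principle B applies: it must be free in its binding domain.
Binding domain of *her₄*: the matrix TP, whose subject is Maya₁.
*Maya₁* c-commands the pronoun within its binding domain → coindexation would violate Principle B.
*Freya₂*: the pronoun c-commands this R-expression → coindexation would violate Principle C on *Freya₂*.
*Bianca₃*: the pronoun c-commands this R-expression → coindexation would violate Principle C on *Bianca₃*.

none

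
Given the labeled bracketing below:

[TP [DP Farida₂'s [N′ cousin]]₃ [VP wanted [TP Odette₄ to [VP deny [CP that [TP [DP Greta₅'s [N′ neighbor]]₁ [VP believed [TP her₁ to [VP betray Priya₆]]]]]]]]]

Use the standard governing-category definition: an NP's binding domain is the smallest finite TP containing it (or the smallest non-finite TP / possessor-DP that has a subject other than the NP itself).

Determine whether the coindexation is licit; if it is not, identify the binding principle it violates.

Principle B

The two coindexed NPs are *[Greta₅'s neighbor]₁* and *her₁*.
*her₁* is a pronoun. Its binding domain is the embedded TP, whose subject is [Greta₅'s neighbor]₁.
*[Greta₅'s neighbor]₁* c-commands it within that domain and carries the same index.
The pronoun is locally bound → Principle B violation.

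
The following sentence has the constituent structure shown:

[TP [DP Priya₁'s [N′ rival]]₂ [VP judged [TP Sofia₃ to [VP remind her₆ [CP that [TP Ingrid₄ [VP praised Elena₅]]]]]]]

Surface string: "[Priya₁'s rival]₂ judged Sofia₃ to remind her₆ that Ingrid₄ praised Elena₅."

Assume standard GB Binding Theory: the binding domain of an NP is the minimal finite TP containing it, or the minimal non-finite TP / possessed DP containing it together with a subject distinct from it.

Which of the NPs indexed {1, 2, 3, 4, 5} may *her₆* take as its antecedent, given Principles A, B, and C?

{1, 2}

*her* is a pronoun, so Principle B applies: it must be free in its binding domain.
Binding domain of *her₆*: the embedded TP, whose subject is Sofia₃.
*Priya₁* and the pronoun do not c-command one another → neither Principle B nor Principle C is at stake; coindexation permitted.
*[Priya₁'s rival]₂* c-commands the pronoun but from outside its binding domain, and is not c-commanded by it → coindexation permitted.
*Sofia₃* c-commands the pronoun within its binding domain → coindexation would violate Principle B.
*Ingrid₄*: the pronoun c-commands this R-expression → coindexation would violate Principle C on *Ingrid₄*.
*Elena₅*: the pronoun c-commands this R-expression → coindexation would violate Principle C on *Elena₅*.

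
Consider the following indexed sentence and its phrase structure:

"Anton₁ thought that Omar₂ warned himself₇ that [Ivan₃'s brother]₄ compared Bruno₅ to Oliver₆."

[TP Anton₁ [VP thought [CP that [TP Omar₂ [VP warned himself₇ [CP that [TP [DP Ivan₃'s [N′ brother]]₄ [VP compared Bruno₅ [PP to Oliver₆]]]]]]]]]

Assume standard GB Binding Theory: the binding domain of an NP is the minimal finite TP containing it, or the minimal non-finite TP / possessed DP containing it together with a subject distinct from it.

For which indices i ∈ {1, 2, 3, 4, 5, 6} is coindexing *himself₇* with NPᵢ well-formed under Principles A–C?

{2}

*himself* is an anaphor, so Principle A applies: it must be bound in its binding domain.
Binding domain of *himself₇*: the embedded TP, whose subject is Omar₂.
*Anton₁* c-commands the anaphor but is outside its binding domain → cannot satisfy Principle A.
*Omar₂* c-commands the anaphor within its binding domain → licit binder.
*Ivan₃* does not c-command the anaphor → cannot bind it.
*[Ivan₃'s brother]₄* does not c-command the anaphor → cannot bind it.
*Bruno₅* does not c-command the anaphor → cannot bind it.
*Oliver₆* does not c-command the anaphor → cannot bind it.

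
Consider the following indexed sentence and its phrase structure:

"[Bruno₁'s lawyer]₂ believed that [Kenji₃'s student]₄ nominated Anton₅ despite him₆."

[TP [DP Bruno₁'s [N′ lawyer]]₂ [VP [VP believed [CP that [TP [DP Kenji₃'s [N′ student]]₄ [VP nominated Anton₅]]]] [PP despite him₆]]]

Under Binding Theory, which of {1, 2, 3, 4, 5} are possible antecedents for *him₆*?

{1, 3, 4, 5}

*him* is a pronoun, so Principle B applies: it must be free in its binding domain.
Binding domain of *him₆*: the matrix TP, whose subject is [Bruno₁'s lawyer]₂.
*Bruno₁* and the pronoun do not c-command one another → neither Principle B nor Principle C is at stake; coindexation permitted.
*[Bruno₁'s lawyer]₂* c-commands the pronoun within its binding domain → coindexation would violate Principle B.
*Kenji₃* and the pronoun do not c-command one another → neither Principle B nor Principle C is at stake; coindexation permitted.
*[Kenji₃'s student]₄* and the pronoun do not c-command one another → neither Principle B nor Principle C is at stake; coindexation permitted.
*Anton₅* and the pronoun do not c-command one another → neither Principle B nor Principle C is at stake; coindexation permitted.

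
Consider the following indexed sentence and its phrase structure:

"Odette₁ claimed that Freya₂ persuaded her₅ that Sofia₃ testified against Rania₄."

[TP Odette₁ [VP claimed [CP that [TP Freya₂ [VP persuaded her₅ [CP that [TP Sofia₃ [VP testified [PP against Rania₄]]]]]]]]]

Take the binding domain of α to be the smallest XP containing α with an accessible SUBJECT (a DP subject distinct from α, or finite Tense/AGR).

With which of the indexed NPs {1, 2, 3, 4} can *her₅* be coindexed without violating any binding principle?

*her* is a pronoun, so Principle B applies: it must be free in its binding domain.
Binding domain of *her₅*: the embedded TP, whose subject is Freya₂.
*Odette₁* c-commands the pronoun but from outside its binding domain, and is not c-commanded by it → coindexation permitted.
*Freya₂* c-commands the pronoun within its binding domain → coindexation would violate Principle B.
*Sofia₃*: the pronoun c-commands this R-expression → coindexation would violate Principle C on *Sofia₃*.
*Rania₄*: the pronoun c-commands this R-expression → coindexation would violate Principle C on *Rania₄*.

{1}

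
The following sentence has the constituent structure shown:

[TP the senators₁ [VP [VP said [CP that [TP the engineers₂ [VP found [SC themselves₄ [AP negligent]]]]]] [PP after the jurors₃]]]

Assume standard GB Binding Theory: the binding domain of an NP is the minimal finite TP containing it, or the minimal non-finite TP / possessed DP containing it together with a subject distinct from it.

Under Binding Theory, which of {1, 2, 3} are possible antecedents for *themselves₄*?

*themselves* is an anaphor, so Principle A applies: it must be bound in its binding domain.
Binding domain of *themselves₄*: the embedded TP, whose subject is the engineers₂.
*the senators₁* c-commands the anaphor but is outside its binding domain → cannot satisfy Principle A.
*the engineers₂* c-commands the anaphor within its binding domain → licit binder.
*the jurors₃* does not c-command the anaphor → cannot bind it.

{2}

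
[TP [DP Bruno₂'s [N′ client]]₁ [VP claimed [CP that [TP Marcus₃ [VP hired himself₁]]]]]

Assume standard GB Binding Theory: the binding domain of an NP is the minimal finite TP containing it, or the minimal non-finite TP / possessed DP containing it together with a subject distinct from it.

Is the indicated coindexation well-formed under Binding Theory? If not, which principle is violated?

The two coindexed NPs are *[Bruno₂'s client]₁* and *himself₁*.
*himself₁* is an anaphor. Principle A requires it to be bound within its binding domain — the embedded TP, whose subject is Marcus₃.
Within that domain it is c-commanded by *Marcus₃*, which does not share its index.
*[Bruno₂'s client]₁* does c-command the anaphor, but from outside its binding domain.
The anaphor is unbound in its domain → Principle A violation.

Principle A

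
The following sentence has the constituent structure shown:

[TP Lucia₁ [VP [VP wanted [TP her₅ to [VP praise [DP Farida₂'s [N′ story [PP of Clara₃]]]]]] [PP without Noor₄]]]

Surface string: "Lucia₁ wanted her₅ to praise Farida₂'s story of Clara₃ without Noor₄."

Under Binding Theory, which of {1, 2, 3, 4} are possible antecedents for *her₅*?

*her* is a pronoun, so Principle B applies: it must be free in its binding domain.
Binding domain of *her₅*: the matrix TP, whose subject is Lucia₁.
*Lucia₁* c-commands the pronoun within its binding domain → coindexation would violate Principle B.
*Farida₂*: the pronoun c-commands this R-expression → coindexation would violate Principle C on *Farida₂*.
*Clara₃*: the pronoun c-commands this R-expression → coindexation would violate Principle C on *Clara₃*.
*Noor₄* and the pronoun do not c-command one another → neither Principle B nor Principle C is at stake; coindexation permitted.

{4}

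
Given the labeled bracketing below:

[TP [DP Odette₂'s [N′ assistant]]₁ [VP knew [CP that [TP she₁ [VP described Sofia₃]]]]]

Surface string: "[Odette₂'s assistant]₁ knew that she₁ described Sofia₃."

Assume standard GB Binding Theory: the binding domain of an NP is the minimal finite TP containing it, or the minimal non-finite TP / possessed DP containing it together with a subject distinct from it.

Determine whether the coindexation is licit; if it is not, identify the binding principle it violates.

The two coindexed NPs are *[Odette₂'s assistant]₁* and *she₁*.
*she₁* is a pronoun; nothing c-commands it within its binding domain (the embedded TP.), so Principle B holds trivially.
*[Odette₂'s assistant]₁* is an R-expression; *she₁* does not c-command it, and no other NP shares its index, so Principle C is satisfied.
All principles are respected.

grammatical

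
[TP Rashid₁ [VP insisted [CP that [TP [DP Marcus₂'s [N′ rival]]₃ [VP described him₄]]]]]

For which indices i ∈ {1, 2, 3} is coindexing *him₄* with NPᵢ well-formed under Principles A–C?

*him* is a pronoun, so Principle B applies: it must be free in its binding domain.
Binding domain of *him₄*: the embedded TP, whose subject is [Marcus₂'s rival]₃.
*Rashid₁* c-commands the pronoun but from outside its binding domain, and is not c-commanded by it → coindexation permitted.
*Marcus₂* and the pronoun do not c-command one another → neither Principle B nor Principle C is at stake; coindexation permitted.
*[Marcus₂'s rival]₃* c-commands the pronoun within its binding domain → coindexation would violate Principle B.

{1, 2}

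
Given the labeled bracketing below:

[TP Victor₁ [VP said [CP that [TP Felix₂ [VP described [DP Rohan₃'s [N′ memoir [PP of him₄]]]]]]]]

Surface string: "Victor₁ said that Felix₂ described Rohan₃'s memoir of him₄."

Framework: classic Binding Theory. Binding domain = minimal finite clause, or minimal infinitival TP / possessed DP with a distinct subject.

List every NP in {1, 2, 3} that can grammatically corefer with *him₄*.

*him* is a pronoun, so Principle B applies: it must be free in its binding domain.
Binding domain of *him₄*: the possessed DP, whose subject is Rohan₃.
*Victor₁* c-commands the pronoun but from outside its binding domain, and is not c-commanded by it → coindexation permitted.
*Felix₂* c-commands the pronoun but from outside its binding domain, and is not c-commanded by it → coindexation permitted.
*Rohan₃* c-commands the pronoun within its binding domain → coindexation would violate Principle B.

{1, 2}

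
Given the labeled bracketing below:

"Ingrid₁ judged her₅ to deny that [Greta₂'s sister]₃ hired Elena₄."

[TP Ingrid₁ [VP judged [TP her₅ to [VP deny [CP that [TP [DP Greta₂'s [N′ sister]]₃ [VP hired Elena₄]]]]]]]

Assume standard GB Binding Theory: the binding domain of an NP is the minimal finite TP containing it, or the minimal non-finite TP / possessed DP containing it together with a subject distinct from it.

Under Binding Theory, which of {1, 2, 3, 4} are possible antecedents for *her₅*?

*her* is a pronoun, so Principle B applies: it must be free in its binding domain.
Binding domain of *her₅*: the matrix TP, whose subject is Ingrid₁.
*Ingrid₁* c-commands the pronoun within its binding domain → coindexation would violate Principle B.
*Greta₂*: the pronoun c-commands this R-expression → coindexation would violate Principle C on *Greta₂*.
*[Greta₂'s sister]₃*: the pronoun c-commands this R-expression → coindexation would violate Principle C on *[Greta₂'s sister]₃*.
*Elena₄*: the pronoun c-commands this R-expression → coindexation would violate Principle C on *Elena₄*.

none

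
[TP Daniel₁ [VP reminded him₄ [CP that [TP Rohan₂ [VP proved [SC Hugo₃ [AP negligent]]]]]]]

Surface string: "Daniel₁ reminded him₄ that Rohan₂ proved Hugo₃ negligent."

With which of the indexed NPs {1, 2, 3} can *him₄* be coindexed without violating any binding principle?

*him* is a pronoun, so Principle B applies: it must be free in its binding domain.
Binding domain of *him₄*: the matrix TP, whose subject is Daniel₁.
*Daniel₁* c-commands the pronoun within its binding domain → coindexation would violate Principle B.
*Rohan₂*: the pronoun c-commands this R-expression → coindexation would violate Principle C on *Rohan₂*.
*Hugo₃*: the pronoun c-commands this R-expression → coindexation would violate Principle C on *Hugo₃*.

none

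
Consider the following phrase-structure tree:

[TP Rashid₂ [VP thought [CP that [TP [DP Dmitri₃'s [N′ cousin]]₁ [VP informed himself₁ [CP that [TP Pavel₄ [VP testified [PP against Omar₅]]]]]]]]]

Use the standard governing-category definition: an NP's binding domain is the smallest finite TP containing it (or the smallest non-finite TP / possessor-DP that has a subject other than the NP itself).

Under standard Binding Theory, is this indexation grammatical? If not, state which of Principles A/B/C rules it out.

grammatical

The two coindexed NPs are *[Dmitri₃'s cousin]₁* and *himself₁*.
*himself₁* is an anaphor; its binding domain is the embedded TP, whose subject is [Dmitri₃'s cousin]₁. *[Dmitri₃'s cousin]₁* c-commands it within that domain and shares its index, so Principle A is satisfied.
*[Dmitri₃'s cousin]₁* is an R-expression; *himself₁* does not c-command it, and no other NP shares its index, so Principle C is satisfied.
All principles are respected.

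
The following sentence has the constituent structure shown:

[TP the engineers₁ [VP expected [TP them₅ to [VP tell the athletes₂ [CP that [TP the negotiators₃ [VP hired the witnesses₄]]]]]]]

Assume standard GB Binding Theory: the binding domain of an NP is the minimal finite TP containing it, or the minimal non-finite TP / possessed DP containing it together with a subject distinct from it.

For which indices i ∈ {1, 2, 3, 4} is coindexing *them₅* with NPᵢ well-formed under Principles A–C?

none

*them* is a pronoun, so Principle B applies: it must be free in its binding domain.
Binding domain of *them₅*: the matrix TP, whose subject is the engineers₁.
*the engineers₁* c-commands the pronoun within its binding domain → coindexation would violate Principle B.
*the athletes₂*: the pronoun c-commands this R-expression → coindexation would violate Principle C on *the athletes₂*.
*the negotiators₃*: the pronoun c-commands this R-expression → coindexation would violate Principle C on *the negotiators₃*.
*the witnesses₄*: the pronoun c-commands this R-expression → coindexation would violate Principle C on *the witnesses₄*.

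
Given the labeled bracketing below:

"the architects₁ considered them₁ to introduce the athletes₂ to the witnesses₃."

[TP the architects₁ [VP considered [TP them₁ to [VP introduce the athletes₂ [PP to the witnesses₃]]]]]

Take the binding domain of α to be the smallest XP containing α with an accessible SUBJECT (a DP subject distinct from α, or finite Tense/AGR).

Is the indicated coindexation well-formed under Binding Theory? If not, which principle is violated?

Principle B

The two coindexed NPs are *the architects₁* and *them₁*.
*them₁* is a pronoun. Its binding domain is the matrix TP, whose subject is the architects₁.
*the architects₁* c-commands it within that domain and carries the same index.
The pronoun is locally bound → Principle B violation.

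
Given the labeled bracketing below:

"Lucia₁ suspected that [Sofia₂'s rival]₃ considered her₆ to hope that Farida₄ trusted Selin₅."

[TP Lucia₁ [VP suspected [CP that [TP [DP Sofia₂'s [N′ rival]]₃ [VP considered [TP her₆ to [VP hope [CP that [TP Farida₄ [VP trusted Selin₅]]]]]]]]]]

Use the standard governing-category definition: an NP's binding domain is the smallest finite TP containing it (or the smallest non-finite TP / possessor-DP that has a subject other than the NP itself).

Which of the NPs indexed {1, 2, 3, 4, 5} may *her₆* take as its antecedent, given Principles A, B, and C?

*her* is a pronoun, so Principle B applies: it must be free in its binding domain.
Binding domain of *her₆*: the embedded TP, whose subject is [Sofia₂'s rival]₃.
*Lucia₁* c-commands the pronoun but from outside its binding domain, and is not c-commanded by it → coindexation permitted.
*Sofia₂* and the pronoun do not c-command one another → neither Principle B nor Principle C is at stake; coindexation permitted.
*[Sofia₂'s rival]₃* c-commands the pronoun within its binding domain → coindexation would violate Principle B.
*Farida₄*: the pronoun c-commands this R-expression → coindexation would violate Principle C on *Farida₄*.
*Selin₅*: the pronoun c-commands this R-expression → coindexation would violate Principle C on *Selin₅*.

{1, 2}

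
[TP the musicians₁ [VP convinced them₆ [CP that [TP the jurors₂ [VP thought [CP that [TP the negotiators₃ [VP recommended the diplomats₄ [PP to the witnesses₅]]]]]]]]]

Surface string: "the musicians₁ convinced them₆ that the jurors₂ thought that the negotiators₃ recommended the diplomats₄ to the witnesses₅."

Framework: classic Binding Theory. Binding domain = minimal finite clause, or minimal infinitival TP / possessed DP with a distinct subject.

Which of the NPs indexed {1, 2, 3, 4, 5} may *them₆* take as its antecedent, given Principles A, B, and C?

*them* is a pronoun, so Principle B applies: it must be free in its binding domain.
Binding domain of *them₆*: the matrix TP, whose subject is the musicians₁.
*the musicians₁* c-commands the pronoun within its binding domain → coindexation would violate Principle B.
*the jurors₂*: the pronoun c-commands this R-expression → coindexation would violate Principle C on *the jurors₂*.
*the negotiators₃*: the pronoun c-commands this R-expression → coindexation would violate Principle C on *the negotiators₃*.
*the diplomats₄*: the pronoun c-commands this R-expression → coindexation would violate Principle C on *the diplomats₄*.
*the witnesses₅*: the pronoun c-commands this R-expression → coindexation would violate Principle C on *the witnesses₅*.

none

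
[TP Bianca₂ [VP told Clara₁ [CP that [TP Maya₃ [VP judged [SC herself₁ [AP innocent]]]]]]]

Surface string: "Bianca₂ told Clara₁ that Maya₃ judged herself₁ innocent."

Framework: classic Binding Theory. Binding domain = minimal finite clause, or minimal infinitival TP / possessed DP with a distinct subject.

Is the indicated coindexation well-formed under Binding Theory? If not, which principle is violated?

The two coindexed NPs are *Clara₁* and *herself₁*.
*herself₁* is an anaphor. Principle A requires it to be bound within its binding domain — the embedded TP, whose subject is Maya₃.
Within that domain it is c-commanded by *Maya₃*, which does not share its index.
*Clara₁* does c-command the anaphor, but from outside its binding domain.
The anaphor is unbound in its domain → Principle A violation.

Principle A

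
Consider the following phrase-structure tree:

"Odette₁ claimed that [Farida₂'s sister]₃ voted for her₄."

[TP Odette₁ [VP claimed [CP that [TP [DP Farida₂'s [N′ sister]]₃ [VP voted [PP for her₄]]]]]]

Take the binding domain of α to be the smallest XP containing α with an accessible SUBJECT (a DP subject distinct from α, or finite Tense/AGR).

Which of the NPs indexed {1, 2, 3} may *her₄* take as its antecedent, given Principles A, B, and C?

{1, 2}

*her* is a pronoun, so Principle B applies: it must be free in its binding domain.
Binding domain of *her₄*: the embedded TP, whose subject is [Farida₂'s sister]₃.
*Odette₁* c-commands the pronoun but from outside its binding domain, and is not c-commanded by it → coindexation permitted.
*Farida₂* and the pronoun do not c-command one another → neither Principle B nor Principle C is at stake; coindexation permitted.
*[Farida₂'s sister]₃* c-commands the pronoun within its binding domain → coindexation would violate Principle B.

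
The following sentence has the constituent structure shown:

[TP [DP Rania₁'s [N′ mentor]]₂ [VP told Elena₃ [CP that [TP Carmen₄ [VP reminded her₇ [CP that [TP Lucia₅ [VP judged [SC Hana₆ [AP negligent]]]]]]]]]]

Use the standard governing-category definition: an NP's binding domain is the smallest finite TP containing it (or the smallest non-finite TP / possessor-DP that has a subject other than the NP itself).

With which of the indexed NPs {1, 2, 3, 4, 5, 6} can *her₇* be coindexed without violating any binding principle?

{1, 2, 3}

*her* is a pronoun, so Principle B applies: it must be free in its binding domain.
Binding domain of *her₇*: the embedded TP, whose subject is Carmen₄.
*Rania₁* and the pronoun do not c-command one another → neither Principle B nor Principle C is at stake; coindexation permitted.
*[Rania₁'s mentor]₂* c-commands the pronoun but from outside its binding domain, and is not c-commanded by it → coindexation permitted.
*Elena₃* c-commands the pronoun but from outside its binding domain, and is not c-commanded by it → coindexation permitted.
*Carmen₄* c-commands the pronoun within its binding domain → coindexation would violate Principle B.
*Lucia₅*: the pronoun c-commands this R-expression → coindexation would violate Principle C on *Lucia₅*.
*Hana₆*: the pronoun c-commands this R-expression → coindexation would violate Principle C on *Hana₆*.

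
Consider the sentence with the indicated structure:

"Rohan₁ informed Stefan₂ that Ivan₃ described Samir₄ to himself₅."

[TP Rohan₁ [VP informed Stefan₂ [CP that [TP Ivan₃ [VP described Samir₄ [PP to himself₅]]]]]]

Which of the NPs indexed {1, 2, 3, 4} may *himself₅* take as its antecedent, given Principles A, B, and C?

*himself* is an anaphor, so Principle A applies: it must be bound in its binding domain.
Binding domain of *himself₅*: the embedded TP, whose subject is Ivan₃.
*Rohan₁* c-commands the anaphor but is outside its binding domain → cannot satisfy Principle A.
*Stefan₂* c-commands the anaphor but is outside its binding domain → cannot satisfy Principle A.
*Ivan₃* c-commands the anaphor within its binding domain → licit binder.
*Samir₄* c-commands the anaphor within its binding domain → licit binder.

{3, 4}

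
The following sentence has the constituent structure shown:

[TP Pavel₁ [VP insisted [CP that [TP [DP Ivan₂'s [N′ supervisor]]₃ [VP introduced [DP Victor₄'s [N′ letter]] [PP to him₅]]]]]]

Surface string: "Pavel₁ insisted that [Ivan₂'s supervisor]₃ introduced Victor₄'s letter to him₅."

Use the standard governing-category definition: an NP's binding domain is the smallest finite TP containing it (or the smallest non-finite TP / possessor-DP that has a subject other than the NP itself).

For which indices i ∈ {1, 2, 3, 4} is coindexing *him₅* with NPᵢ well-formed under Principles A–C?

*him* is a pronoun, so Principle B applies: it must be free in its binding domain.
Binding domain of *him₅*: the embedded TP, whose subject is [Ivan₂'s supervisor]₃.
*Pavel₁* c-commands the pronoun but from outside its binding domain, and is not c-commanded by it → coindexation permitted.
*Ivan₂* and the pronoun do not c-command one another → neither Principle B nor Principle C is at stake; coindexation permitted.
*[Ivan₂'s supervisor]₃* c-commands the pronoun within its binding domain → coindexation would violate Principle B.
*Victor₄* and the pronoun do not c-command one another → neither Principle B nor Principle C is at stake; coindexation permitted.

{1, 2, 4}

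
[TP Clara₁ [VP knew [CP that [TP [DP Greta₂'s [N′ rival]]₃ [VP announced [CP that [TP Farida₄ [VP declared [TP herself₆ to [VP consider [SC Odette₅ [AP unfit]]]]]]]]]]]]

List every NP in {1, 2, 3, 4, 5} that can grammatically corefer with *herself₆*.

{4}

*herself* is an anaphor, so Principle A applies: it must be bound in its binding domain.
Binding domain of *herself₆*: the embedded TP, whose subject is Farida₄.
*Clara₁* c-commands the anaphor but is outside its binding domain → cannot satisfy Principle A.
*Greta₂* does not c-command the anaphor → cannot bind it.
*[Greta₂'s rival]₃* c-commands the anaphor but is outside its binding domain → cannot satisfy Principle A.
*Farida₄* c-commands the anaphor within its binding domain → licit binder.
*Odette₅* does not c-command the anaphor → cannot bind it.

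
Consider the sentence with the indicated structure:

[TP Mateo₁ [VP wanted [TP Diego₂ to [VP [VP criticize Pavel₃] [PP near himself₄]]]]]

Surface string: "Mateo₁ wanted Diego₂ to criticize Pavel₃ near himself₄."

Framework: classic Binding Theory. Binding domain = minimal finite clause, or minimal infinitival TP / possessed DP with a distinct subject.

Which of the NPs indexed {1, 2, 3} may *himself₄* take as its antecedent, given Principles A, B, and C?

*himself* is an anaphor, so Principle A applies: it must be bound in its binding domain.
Binding domain of *himself₄*: the embedded TP, whose subject is Diego₂.
*Mateo₁* c-commands the anaphor but is outside its binding domain → cannot satisfy Principle A.
*Diego₂* c-commands the anaphor within its binding domain → licit binder.
*Pavel₃* does not c-command the anaphor → cannot bind it.

{2}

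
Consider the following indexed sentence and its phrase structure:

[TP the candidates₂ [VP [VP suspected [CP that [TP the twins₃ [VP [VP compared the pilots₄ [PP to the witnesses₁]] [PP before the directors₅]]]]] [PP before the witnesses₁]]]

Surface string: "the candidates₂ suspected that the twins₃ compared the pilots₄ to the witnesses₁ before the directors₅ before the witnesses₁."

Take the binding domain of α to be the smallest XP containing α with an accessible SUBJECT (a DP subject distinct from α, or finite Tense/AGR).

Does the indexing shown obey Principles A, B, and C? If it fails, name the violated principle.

grammatical

The two coindexed NPs are *the witnesses₁* and *the witnesses₁*.
*the witnesses₁* is an R-expression; no coindexed NP c-commands it, so Principle C holds.
*the witnesses₁* is an R-expression; *the witnesses₁* does not c-command it, and no other NP shares its index, so Principle C is satisfied.
All principles are respected.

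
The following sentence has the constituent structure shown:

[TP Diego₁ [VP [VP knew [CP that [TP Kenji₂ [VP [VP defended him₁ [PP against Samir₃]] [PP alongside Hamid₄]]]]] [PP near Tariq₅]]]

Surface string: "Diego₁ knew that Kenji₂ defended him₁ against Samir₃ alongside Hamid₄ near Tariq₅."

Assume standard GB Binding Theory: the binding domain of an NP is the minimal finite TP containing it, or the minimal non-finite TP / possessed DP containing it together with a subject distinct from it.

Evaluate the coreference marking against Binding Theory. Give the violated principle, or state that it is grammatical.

The two coindexed NPs are *Diego₁* and *him₁*.
*him₁* is a pronoun; its binding domain is the embedded TP, whose subject is Kenji₂. Within that domain it is c-commanded only by *Kenji₂*, which carries a different index — the pronoun is free locally, so Principle B holds.
*Diego₁* is an R-expression; *him₁* does not c-command it, and no other NP shares its index, so Principle C is satisfied.
All principles are respected.

grammatical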